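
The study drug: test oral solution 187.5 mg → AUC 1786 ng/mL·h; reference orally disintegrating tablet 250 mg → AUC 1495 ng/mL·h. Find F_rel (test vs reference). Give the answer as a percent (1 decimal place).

F_rel = 159.3%

F_rel = (AUC_test/D_test) / (AUC_ref/D_ref)
      = (1786/187.5) / (1495/250)
      = 9.52533 / 5.98 = 1.5929 = 159.29%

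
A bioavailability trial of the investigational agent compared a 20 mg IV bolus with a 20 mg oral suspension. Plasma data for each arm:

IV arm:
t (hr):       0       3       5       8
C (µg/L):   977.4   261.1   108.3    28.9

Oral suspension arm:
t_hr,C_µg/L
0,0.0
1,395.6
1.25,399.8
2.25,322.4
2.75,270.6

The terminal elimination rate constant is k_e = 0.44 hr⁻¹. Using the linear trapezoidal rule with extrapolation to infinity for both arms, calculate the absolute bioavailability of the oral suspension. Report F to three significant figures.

F = 0.569

Trapezoidal AUC_0→8 (IV):
  [0→3]: (977.4+261.1)/2 × 3 = 1857.75
  [3→5]: (261.1+108.3)/2 × 2 = 369.4
  [5→8]: (108.3+28.9)/2 × 3 = 205.8
  Sum = 2432.95 µg/L·hr
IV tail: 28.9/0.44 = 65.682; AUC_iv,0→∞ = 2432.95 + 65.682 = 2498.632 µg/L·hr
Trapezoidal AUC_0→2.75 (oral suspension):
  [0→1]: (0.0+395.6)/2 × 1 = 197.8
  [1→1.25]: (395.6+399.8)/2 × 0.25 = 99.425
  [1.25→2.25]: (399.8+322.4)/2 × 1 = 361.1
  [2.25→2.75]: (322.4+270.6)/2 × 0.5 = 148.25
  Sum = 806.575 µg/L·hr
oral suspension tail: 270.6/0.44 = 615.000; AUC_ev,0→∞ = 806.575 + 615.000 = 1421.575 µg/L·hr
F = (AUC_ev/D_ev)/(AUC_iv/D_iv) = (1421.575/20)/(2498.632/20) = 71.07875/124.9316 = 0.5689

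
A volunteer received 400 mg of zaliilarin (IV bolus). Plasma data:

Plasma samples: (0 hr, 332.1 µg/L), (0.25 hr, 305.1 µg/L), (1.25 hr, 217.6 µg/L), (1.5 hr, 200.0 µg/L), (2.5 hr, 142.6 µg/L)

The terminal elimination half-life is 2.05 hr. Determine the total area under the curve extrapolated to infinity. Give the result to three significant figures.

Trapezoidal AUC_0→2.5:
  [0→0.25]: (332.1+305.1)/2 × 0.25 = 79.65
  [0.25→1.25]: (305.1+217.6)/2 × 1 = 261.35
  [1.25→1.5]: (217.6+200.0)/2 × 0.25 = 52.2
  [1.5→2.5]: (200.0+142.6)/2 × 1 = 171.3
  Sum = 564.5 µg/L·hr
k_e = ln2 / t½ = 0.693147 / 2.05 = 0.3381 hr^-1
Extrapolated tail: C_last / k_e = 142.6 / 0.3381 = 421.769
AUC_0→∞ = 564.5 + 421.769 = 986.269 µg/L·hr

AUC = 986 µg/L·hr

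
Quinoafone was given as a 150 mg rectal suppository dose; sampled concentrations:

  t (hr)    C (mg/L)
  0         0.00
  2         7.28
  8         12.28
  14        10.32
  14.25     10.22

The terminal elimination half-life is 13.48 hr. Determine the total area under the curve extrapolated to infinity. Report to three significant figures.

Trapezoidal AUC_0→14.25:
  [0→2]: (0.00+7.28)/2 × 2 = 7.28
  [2→8]: (7.28+12.28)/2 × 6 = 58.68
  [8→14]: (12.28+10.32)/2 × 6 = 67.8
  [14→14.25]: (10.32+10.22)/2 × 0.25 = 2.5675
  Sum = 136.3275 mg/L·hr
k_e = ln2 / t½ = 0.693147 / 13.48 = 0.0514 hr^-1
Extrapolated tail: C_last / k_e = 10.22 / 0.0514 = 198.833
AUC_0→∞ = 136.3275 + 198.833 = 335.1605 mg/L·hr

AUC = 335 mg/L·hr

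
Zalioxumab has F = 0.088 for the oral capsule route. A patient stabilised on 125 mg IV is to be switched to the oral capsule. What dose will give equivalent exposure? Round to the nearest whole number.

For equal systemic exposure: F × D_ev = D_iv
D_ev = D_iv / F = 125 / 0.088 = 1420.45 mg

D_oral = 1420 mg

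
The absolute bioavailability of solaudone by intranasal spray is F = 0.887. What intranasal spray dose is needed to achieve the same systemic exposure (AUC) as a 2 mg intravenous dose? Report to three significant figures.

For equal systemic exposure: F × D_ev = D_iv
D_ev = D_iv / F = 2 / 0.887 = 2.25479 mg

D_intranasal = 2.25 mg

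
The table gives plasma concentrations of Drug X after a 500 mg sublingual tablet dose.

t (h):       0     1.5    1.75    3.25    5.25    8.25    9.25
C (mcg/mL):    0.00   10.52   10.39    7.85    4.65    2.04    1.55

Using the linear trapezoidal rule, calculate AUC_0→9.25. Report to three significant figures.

Trapezoidal AUC_0→9.25:
  [0→1.5]: (0.00+10.52)/2 × 1.5 = 7.89
  [1.5→1.75]: (10.52+10.39)/2 × 0.25 = 2.61375
  [1.75→3.25]: (10.39+7.85)/2 × 1.5 = 13.68
  [3.25→5.25]: (7.85+4.65)/2 × 2 = 12.5
  [5.25→8.25]: (4.65+2.04)/2 × 3 = 10.035
  [8.25→9.25]: (2.04+1.55)/2 × 1 = 1.795
  Sum = 48.51375 mcg/mL·h

AUC = 48.5 mcg/mL·h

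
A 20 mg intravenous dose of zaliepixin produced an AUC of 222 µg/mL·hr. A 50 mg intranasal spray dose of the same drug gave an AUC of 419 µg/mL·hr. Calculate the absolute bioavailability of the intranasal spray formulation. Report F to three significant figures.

F = (AUC_ev / D_ev) / (AUC_iv / D_iv)
  = (419/50) / (222/20)
  = 8.38 / 11.1 = 0.7550

F = 0.755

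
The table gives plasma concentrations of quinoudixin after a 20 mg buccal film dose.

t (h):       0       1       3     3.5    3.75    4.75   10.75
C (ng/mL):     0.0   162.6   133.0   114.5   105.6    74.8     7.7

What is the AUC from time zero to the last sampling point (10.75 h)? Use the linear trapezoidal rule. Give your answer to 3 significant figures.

Trapezoidal AUC_0→10.75:
  [0→1]: (0.0+162.6)/2 × 1 = 81.3
  [1→3]: (162.6+133.0)/2 × 2 = 295.6
  [3→3.5]: (133.0+114.5)/2 × 0.5 = 61.875
  [3.5→3.75]: (114.5+105.6)/2 × 0.25 = 27.5125
  [3.75→4.75]: (105.6+74.8)/2 × 1 = 90.2
  [4.75→10.75]: (74.8+7.7)/2 × 6 = 247.5
  Sum = 803.9875 ng/mL·h

AUC = 804 ng/mL·h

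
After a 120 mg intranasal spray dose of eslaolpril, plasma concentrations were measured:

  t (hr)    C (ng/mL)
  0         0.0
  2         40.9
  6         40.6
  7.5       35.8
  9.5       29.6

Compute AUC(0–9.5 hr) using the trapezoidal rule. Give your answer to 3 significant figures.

Trapezoidal AUC_0→9.5:
  [0→2]: (0.0+40.9)/2 × 2 = 40.9
  [2→6]: (40.9+40.6)/2 × 4 = 163.0
  [6→7.5]: (40.6+35.8)/2 × 1.5 = 57.3
  [7.5→9.5]: (35.8+29.6)/2 × 2 = 65.4
  Sum = 326.6 ng/mL·hr

AUC = 327 ng/mL·hr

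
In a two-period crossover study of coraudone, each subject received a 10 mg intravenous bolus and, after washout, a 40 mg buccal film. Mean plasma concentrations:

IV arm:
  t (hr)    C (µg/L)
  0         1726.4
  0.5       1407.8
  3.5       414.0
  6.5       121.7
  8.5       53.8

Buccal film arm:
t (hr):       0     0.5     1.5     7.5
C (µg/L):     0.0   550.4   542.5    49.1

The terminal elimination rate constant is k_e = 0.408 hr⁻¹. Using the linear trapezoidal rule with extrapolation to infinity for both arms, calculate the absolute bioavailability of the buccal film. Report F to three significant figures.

Trapezoidal AUC_0→8.5 (IV):
  [0→0.5]: (1726.4+1407.8)/2 × 0.5 = 783.55
  [0.5→3.5]: (1407.8+414.0)/2 × 3 = 2732.7
  [3.5→6.5]: (414.0+121.7)/2 × 3 = 803.55
  [6.5→8.5]: (121.7+53.8)/2 × 2 = 175.5
  Sum = 4495.3 µg/L·hr
IV tail: 53.8/0.408 = 131.863; AUC_iv,0→∞ = 4495.3 + 131.863 = 4627.163 µg/L·hr
Trapezoidal AUC_0→7.5 (buccal film):
  [0→0.5]: (0.0+550.4)/2 × 0.5 = 137.6
  [0.5→1.5]: (550.4+542.5)/2 × 1 = 546.45
  [1.5→7.5]: (542.5+49.1)/2 × 6 = 1774.8
  Sum = 2458.85 µg/L·hr
buccal film tail: 49.1/0.408 = 120.343; AUC_ev,0→∞ = 2458.85 + 120.343 = 2579.193 µg/L·hr
F = (AUC_ev/D_ev)/(AUC_iv/D_iv) = (2579.193/40)/(4627.163/10) = 64.479825/462.7163 = 0.1394

F = 0.139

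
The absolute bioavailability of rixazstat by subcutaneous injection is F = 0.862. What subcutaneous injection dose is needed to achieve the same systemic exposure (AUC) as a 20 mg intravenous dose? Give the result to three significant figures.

D_subcutaneous = 23.2 mg

For equal systemic exposure: F × D_ev = D_iv
D_ev = D_iv / F = 20 / 0.862 = 23.2019 mg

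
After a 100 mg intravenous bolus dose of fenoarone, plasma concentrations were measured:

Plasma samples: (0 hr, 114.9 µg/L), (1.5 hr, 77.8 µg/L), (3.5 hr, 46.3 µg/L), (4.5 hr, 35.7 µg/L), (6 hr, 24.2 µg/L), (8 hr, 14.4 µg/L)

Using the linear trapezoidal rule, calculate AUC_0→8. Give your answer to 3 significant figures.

Trapezoidal AUC_0→8:
  [0→1.5]: (114.9+77.8)/2 × 1.5 = 144.525
  [1.5→3.5]: (77.8+46.3)/2 × 2 = 124.1
  [3.5→4.5]: (46.3+35.7)/2 × 1 = 41.0
  [4.5→6]: (35.7+24.2)/2 × 1.5 = 44.925
  [6→8]: (24.2+14.4)/2 × 2 = 38.6
  Sum = 393.15 µg/L·hr

AUC = 393 µg/L·hr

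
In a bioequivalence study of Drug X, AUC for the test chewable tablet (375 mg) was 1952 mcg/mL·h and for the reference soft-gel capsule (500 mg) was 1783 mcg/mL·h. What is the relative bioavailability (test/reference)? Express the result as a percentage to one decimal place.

F_rel = 146.0%

F_rel = (AUC_test/D_test) / (AUC_ref/D_ref)
      = (1952/375) / (1783/500)
      = 5.20533 / 3.566 = 1.4597 = 145.97%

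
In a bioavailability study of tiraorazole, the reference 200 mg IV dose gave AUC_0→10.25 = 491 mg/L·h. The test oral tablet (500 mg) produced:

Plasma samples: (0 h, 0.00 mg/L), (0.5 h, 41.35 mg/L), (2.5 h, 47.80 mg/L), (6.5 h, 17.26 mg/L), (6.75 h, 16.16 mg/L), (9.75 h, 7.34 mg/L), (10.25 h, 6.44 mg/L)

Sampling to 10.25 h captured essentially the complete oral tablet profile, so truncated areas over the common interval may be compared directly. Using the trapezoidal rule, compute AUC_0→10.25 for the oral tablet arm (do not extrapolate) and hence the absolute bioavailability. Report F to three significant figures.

F = 0.222

Trapezoidal AUC_0→10.25 (oral tablet):
  [0→0.5]: (0.00+41.35)/2 × 0.5 = 10.3375
  [0.5→2.5]: (41.35+47.80)/2 × 2 = 89.15
  [2.5→6.5]: (47.80+17.26)/2 × 4 = 130.12
  [6.5→6.75]: (17.26+16.16)/2 × 0.25 = 4.1775
  [6.75→9.75]: (16.16+7.34)/2 × 3 = 35.25
  [9.75→10.25]: (7.34+6.44)/2 × 0.5 = 3.445
  Sum = 272.48 mg/L·h
F = (AUC_ev/D_ev)/(AUC_iv/D_iv) = (272.48/500)/(491/200) = 0.54496/2.455 = 0.2220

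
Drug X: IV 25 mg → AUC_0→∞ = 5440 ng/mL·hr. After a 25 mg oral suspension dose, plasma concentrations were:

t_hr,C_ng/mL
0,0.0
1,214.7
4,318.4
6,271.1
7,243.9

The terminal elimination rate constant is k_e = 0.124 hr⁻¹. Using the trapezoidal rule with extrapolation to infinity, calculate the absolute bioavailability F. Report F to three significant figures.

Trapezoidal AUC_0→7 (oral suspension):
  [0→1]: (0.0+214.7)/2 × 1 = 107.35
  [1→4]: (214.7+318.4)/2 × 3 = 799.65
  [4→6]: (318.4+271.1)/2 × 2 = 589.5
  [6→7]: (271.1+243.9)/2 × 1 = 257.5
  Sum = 1754.0 ng/mL·hr
Tail: C_last/k_e = 243.9/0.124 = 1966.935
AUC_0→∞ (oral suspension) = 1754.0 + 1966.935 = 3720.935 ng/mL·hr
F = (AUC_ev/D_ev)/(AUC_iv/D_iv) = (3720.935/25)/(5440/25) = 148.8374/217.6 = 0.6840

F = 0.684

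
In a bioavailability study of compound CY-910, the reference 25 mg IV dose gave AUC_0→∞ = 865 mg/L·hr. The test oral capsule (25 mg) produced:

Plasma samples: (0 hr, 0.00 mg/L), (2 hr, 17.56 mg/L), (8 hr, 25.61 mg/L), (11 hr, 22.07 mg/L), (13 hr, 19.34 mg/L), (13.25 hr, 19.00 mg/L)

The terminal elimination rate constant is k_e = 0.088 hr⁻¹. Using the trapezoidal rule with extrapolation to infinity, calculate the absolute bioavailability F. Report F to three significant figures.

Trapezoidal AUC_0→13.25 (oral capsule):
  [0→2]: (0.00+17.56)/2 × 2 = 17.56
  [2→8]: (17.56+25.61)/2 × 6 = 129.51
  [8→11]: (25.61+22.07)/2 × 3 = 71.52
  [11→13]: (22.07+19.34)/2 × 2 = 41.41
  [13→13.25]: (19.34+19.00)/2 × 0.25 = 4.7925
  Sum = 264.7925 mg/L·hr
Tail: C_last/k_e = 19.00/0.088 = 215.909
AUC_0→∞ (oral capsule) = 264.7925 + 215.909 = 480.7015 mg/L·hr
F = (AUC_ev/D_ev)/(AUC_iv/D_iv) = (480.7015/25)/(865/25) = 19.22806/34.6 = 0.5557

F = 0.556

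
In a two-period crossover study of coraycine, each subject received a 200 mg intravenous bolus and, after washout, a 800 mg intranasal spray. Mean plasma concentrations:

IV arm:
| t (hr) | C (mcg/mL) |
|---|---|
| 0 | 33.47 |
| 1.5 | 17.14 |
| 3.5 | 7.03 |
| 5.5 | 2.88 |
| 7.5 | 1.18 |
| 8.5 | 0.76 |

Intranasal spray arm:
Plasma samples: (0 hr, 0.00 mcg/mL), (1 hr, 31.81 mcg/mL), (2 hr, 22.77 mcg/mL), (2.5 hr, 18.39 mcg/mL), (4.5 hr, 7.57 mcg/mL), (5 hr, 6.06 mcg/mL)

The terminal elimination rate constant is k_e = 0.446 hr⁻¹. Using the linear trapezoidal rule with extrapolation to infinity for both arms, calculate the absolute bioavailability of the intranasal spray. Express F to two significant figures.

Trapezoidal AUC_0→8.5 (IV):
  [0→1.5]: (33.47+17.14)/2 × 1.5 = 37.9575
  [1.5→3.5]: (17.14+7.03)/2 × 2 = 24.17
  [3.5→5.5]: (7.03+2.88)/2 × 2 = 9.91
  [5.5→7.5]: (2.88+1.18)/2 × 2 = 4.06
  [7.5→8.5]: (1.18+0.76)/2 × 1 = 0.97
  Sum = 77.0675 mcg/mL·hr
IV tail: 0.76/0.446 = 1.704; AUC_iv,0→∞ = 77.0675 + 1.704 = 78.7715 mcg/mL·hr
Trapezoidal AUC_0→5 (intranasal spray):
  [0→1]: (0.00+31.81)/2 × 1 = 15.905
  [1→2]: (31.81+22.77)/2 × 1 = 27.29
  [2→2.5]: (22.77+18.39)/2 × 0.5 = 10.29
  [2.5→4.5]: (18.39+7.57)/2 × 2 = 25.96
  [4.5→5]: (7.57+6.06)/2 × 0.5 = 3.4075
  Sum = 82.8525 mcg/mL·hr
intranasal spray tail: 6.06/0.446 = 13.587; AUC_ev,0→∞ = 82.8525 + 13.587 = 96.4395 mcg/mL·hr
F = (AUC_ev/D_ev)/(AUC_iv/D_iv) = (96.4395/800)/(78.7715/200) = 0.120549/0.3938575 = 0.3061

F = 0.31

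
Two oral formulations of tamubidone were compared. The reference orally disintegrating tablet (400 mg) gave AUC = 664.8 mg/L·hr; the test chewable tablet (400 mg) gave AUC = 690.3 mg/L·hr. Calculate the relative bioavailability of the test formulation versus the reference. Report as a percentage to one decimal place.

F_rel = 103.8%

F_rel = (AUC_test/D_test) / (AUC_ref/D_ref)
      = (690.3/400) / (664.8/400)
      = 1.72575 / 1.662 = 1.0384 = 103.84%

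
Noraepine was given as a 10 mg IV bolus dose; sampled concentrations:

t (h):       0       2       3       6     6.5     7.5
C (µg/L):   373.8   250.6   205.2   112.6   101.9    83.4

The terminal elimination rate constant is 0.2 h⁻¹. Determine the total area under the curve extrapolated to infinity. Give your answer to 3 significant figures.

AUC = 1890 µg/L·h

Trapezoidal AUC_0→7.5:
  [0→2]: (373.8+250.6)/2 × 2 = 624.4
  [2→3]: (250.6+205.2)/2 × 1 = 227.9
  [3→6]: (205.2+112.6)/2 × 3 = 476.7
  [6→6.5]: (112.6+101.9)/2 × 0.5 = 53.625
  [6.5→7.5]: (101.9+83.4)/2 × 1 = 92.65
  Sum = 1475.275 µg/L·h
Extrapolated tail: C_last / k_e = 83.4 / 0.2 = 417.000
AUC_0→∞ = 1475.275 + 417.000 = 1892.275 µg/L·h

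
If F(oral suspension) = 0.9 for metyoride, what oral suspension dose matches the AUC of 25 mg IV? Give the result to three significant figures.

For equal systemic exposure: F × D_ev = D_iv
D_ev = D_iv / F = 25 / 0.9 = 27.7778 mg

D_oral = 27.8 mg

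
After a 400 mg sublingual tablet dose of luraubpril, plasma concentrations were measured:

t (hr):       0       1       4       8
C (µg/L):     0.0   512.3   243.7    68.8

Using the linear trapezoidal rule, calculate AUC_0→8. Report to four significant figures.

Trapezoidal AUC_0→8:
  [0→1]: (0.0+512.3)/2 × 1 = 256.15
  [1→4]: (512.3+243.7)/2 × 3 = 1134.0
  [4→8]: (243.7+68.8)/2 × 4 = 625.0
  Sum = 2015.15 µg/L·hr

AUC = 2015 µg/L·hr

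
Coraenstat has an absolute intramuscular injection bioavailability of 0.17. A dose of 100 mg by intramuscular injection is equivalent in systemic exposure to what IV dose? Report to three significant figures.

Systemic exposure from an extravascular dose = F × D_ev, so the equivalent IV dose is F × D_ev.
D_iv = F × D_ev = 0.17 × 100 = 17 mg

D_iv = 17.0 mg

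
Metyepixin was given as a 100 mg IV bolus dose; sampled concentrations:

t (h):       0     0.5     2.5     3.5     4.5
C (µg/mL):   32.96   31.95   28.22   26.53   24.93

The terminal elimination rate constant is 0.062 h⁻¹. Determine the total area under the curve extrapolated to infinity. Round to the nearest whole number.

AUC = 532 µg/mL·h

Trapezoidal AUC_0→4.5:
  [0→0.5]: (32.96+31.95)/2 × 0.5 = 16.2275
  [0.5→2.5]: (31.95+28.22)/2 × 2 = 60.17
  [2.5→3.5]: (28.22+26.53)/2 × 1 = 27.375
  [3.5→4.5]: (26.53+24.93)/2 × 1 = 25.73
  Sum = 129.5025 µg/mL·h
Extrapolated tail: C_last / k_e = 24.93 / 0.062 = 402.097
AUC_0→∞ = 129.5025 + 402.097 = 531.5995 µg/mL·h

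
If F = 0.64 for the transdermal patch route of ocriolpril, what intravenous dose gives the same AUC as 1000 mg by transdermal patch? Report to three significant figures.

Systemic exposure from an extravascular dose = F × D_ev, so the equivalent IV dose is F × D_ev.
D_iv = F × D_ev = 0.64 × 1000 = 640 mg

D_iv = 640 mg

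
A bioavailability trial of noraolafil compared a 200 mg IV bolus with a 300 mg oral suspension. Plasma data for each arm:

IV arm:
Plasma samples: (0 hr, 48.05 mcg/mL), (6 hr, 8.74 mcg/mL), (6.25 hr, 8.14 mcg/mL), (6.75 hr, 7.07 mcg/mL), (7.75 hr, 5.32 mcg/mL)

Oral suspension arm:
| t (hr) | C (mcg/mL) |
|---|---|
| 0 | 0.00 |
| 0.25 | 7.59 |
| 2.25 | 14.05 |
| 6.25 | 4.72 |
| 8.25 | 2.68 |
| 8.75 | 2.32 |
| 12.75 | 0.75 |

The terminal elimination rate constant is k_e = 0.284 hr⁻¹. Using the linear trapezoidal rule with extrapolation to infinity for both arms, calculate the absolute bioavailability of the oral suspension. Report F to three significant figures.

F = 0.257

Trapezoidal AUC_0→7.75 (IV):
  [0→6]: (48.05+8.74)/2 × 6 = 170.37
  [6→6.25]: (8.74+8.14)/2 × 0.25 = 2.11
  [6.25→6.75]: (8.14+7.07)/2 × 0.5 = 3.8025
  [6.75→7.75]: (7.07+5.32)/2 × 1 = 6.195
  Sum = 182.4775 mcg/mL·hr
IV tail: 5.32/0.284 = 18.732; AUC_iv,0→∞ = 182.4775 + 18.732 = 201.2095 mcg/mL·hr
Trapezoidal AUC_0→12.75 (oral suspension):
  [0→0.25]: (0.00+7.59)/2 × 0.25 = 0.94875
  [0.25→2.25]: (7.59+14.05)/2 × 2 = 21.64
  [2.25→6.25]: (14.05+4.72)/2 × 4 = 37.54
  [6.25→8.25]: (4.72+2.68)/2 × 2 = 7.4
  [8.25→8.75]: (2.68+2.32)/2 × 0.5 = 1.25
  [8.75→12.75]: (2.32+0.75)/2 × 4 = 6.14
  Sum = 74.91875 mcg/mL·hr
oral suspension tail: 0.75/0.284 = 2.641; AUC_ev,0→∞ = 74.91875 + 2.641 = 77.55975 mcg/mL·hr
F = (AUC_ev/D_ev)/(AUC_iv/D_iv) = (77.55975/300)/(201.2095/200) = 0.2585325/1.0060475 = 0.2570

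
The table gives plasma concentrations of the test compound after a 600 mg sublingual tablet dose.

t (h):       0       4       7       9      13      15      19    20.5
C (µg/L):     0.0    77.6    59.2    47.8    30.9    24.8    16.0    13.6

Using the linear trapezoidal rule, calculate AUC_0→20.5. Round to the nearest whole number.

AUC = 784 µg/L·h

Trapezoidal AUC_0→20.5:
  [0→4]: (0.0+77.6)/2 × 4 = 155.2
  [4→7]: (77.6+59.2)/2 × 3 = 205.2
  [7→9]: (59.2+47.8)/2 × 2 = 107.0
  [9→13]: (47.8+30.9)/2 × 4 = 157.4
  [13→15]: (30.9+24.8)/2 × 2 = 55.7
  [15→19]: (24.8+16.0)/2 × 4 = 81.6
  [19→20.5]: (16.0+13.6)/2 × 1.5 = 22.2
  Sum = 784.3 µg/L·h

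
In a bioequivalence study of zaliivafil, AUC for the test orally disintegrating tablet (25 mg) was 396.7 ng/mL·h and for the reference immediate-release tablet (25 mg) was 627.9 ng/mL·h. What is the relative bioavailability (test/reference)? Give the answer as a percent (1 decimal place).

F_rel = (AUC_test/D_test) / (AUC_ref/D_ref)
      = (396.7/25) / (627.9/25)
      = 15.868 / 25.116 = 0.6318 = 63.18%

F_rel = 63.2%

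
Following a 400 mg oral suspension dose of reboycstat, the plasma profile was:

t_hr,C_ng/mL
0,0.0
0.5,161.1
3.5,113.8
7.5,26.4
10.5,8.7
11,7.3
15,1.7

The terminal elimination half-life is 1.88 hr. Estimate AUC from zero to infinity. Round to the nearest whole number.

AUC = 812 ng/mL·hr

Trapezoidal AUC_0→15:
  [0→0.5]: (0.0+161.1)/2 × 0.5 = 40.275
  [0.5→3.5]: (161.1+113.8)/2 × 3 = 412.35
  [3.5→7.5]: (113.8+26.4)/2 × 4 = 280.4
  [7.5→10.5]: (26.4+8.7)/2 × 3 = 52.65
  [10.5→11]: (8.7+7.3)/2 × 0.5 = 4.0
  [11→15]: (7.3+1.7)/2 × 4 = 18.0
  Sum = 807.675 ng/mL·hr
k_e = ln2 / t½ = 0.693147 / 1.88 = 0.3687 hr^-1
Extrapolated tail: C_last / k_e = 1.7 / 0.3687 = 4.611
AUC_0→∞ = 807.675 + 4.611 = 812.286 ng/mL·hr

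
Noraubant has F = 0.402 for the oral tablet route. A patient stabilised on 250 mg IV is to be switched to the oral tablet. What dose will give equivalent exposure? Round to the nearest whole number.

D_oral = 622 mg

For equal systemic exposure: F × D_ev = D_iv
D_ev = D_iv / F = 250 / 0.402 = 621.891 mg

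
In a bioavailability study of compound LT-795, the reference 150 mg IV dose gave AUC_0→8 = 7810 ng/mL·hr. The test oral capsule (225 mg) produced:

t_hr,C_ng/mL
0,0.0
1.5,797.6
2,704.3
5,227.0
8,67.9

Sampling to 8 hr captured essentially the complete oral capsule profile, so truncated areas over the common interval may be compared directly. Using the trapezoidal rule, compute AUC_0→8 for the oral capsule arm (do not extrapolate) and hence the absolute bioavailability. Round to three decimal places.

Trapezoidal AUC_0→8 (oral capsule):
  [0→1.5]: (0.0+797.6)/2 × 1.5 = 598.2
  [1.5→2]: (797.6+704.3)/2 × 0.5 = 375.475
  [2→5]: (704.3+227.0)/2 × 3 = 1396.95
  [5→8]: (227.0+67.9)/2 × 3 = 442.35
  Sum = 2812.975 ng/mL·hr
F = (AUC_ev/D_ev)/(AUC_iv/D_iv) = (2812.975/225)/(7810/150) = 12.5021/52.0667 = 0.2401

F = 0.240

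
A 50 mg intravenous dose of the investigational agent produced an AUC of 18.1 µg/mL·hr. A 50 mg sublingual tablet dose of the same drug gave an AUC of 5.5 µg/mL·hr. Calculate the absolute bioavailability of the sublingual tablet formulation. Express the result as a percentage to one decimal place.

F = 30.4%

F = (AUC_ev / D_ev) / (AUC_iv / D_iv)
  = (5.5/50) / (18.1/50)
  = 0.11 / 0.362 = 0.3039
  = 30.39%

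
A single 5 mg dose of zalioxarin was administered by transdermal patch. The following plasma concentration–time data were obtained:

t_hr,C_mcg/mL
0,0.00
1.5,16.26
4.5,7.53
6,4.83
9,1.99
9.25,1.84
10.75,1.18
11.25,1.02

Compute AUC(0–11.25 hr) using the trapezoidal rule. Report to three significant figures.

AUC = 70.7 mcg/mL·hr

Trapezoidal AUC_0→11.25:
  [0→1.5]: (0.00+16.26)/2 × 1.5 = 12.195
  [1.5→4.5]: (16.26+7.53)/2 × 3 = 35.685
  [4.5→6]: (7.53+4.83)/2 × 1.5 = 9.27
  [6→9]: (4.83+1.99)/2 × 3 = 10.23
  [9→9.25]: (1.99+1.84)/2 × 0.25 = 0.47875
  [9.25→10.75]: (1.84+1.18)/2 × 1.5 = 2.265
  [10.75→11.25]: (1.18+1.02)/2 × 0.5 = 0.55
  Sum = 70.67375 mcg/mL·hr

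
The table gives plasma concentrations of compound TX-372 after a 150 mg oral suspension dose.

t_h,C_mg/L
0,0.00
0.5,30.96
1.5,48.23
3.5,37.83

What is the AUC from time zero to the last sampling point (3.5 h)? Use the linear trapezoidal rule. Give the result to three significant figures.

Trapezoidal AUC_0→3.5:
  [0→0.5]: (0.00+30.96)/2 × 0.5 = 7.74
  [0.5→1.5]: (30.96+48.23)/2 × 1 = 39.595
  [1.5→3.5]: (48.23+37.83)/2 × 2 = 86.06
  Sum = 133.395 mg/L·h

AUC = 133 mg/L·h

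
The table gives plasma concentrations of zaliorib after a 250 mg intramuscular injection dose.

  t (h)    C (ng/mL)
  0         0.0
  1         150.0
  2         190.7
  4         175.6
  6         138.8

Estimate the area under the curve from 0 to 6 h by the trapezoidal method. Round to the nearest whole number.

Trapezoidal AUC_0→6:
  [0→1]: (0.0+150.0)/2 × 1 = 75.0
  [1→2]: (150.0+190.7)/2 × 1 = 170.35
  [2→4]: (190.7+175.6)/2 × 2 = 366.3
  [4→6]: (175.6+138.8)/2 × 2 = 314.4
  Sum = 926.05 ng/mL·h

AUC = 926 ng/mL·h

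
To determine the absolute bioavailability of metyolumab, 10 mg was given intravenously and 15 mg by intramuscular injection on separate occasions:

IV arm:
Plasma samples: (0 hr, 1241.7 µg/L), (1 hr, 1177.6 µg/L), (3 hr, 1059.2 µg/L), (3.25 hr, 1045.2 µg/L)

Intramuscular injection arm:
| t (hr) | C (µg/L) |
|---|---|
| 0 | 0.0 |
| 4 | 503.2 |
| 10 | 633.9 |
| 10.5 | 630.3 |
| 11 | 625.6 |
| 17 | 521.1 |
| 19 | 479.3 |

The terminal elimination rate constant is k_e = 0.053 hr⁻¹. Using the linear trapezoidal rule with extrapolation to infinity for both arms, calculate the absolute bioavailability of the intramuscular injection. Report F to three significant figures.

Trapezoidal AUC_0→3.25 (IV):
  [0→1]: (1241.7+1177.6)/2 × 1 = 1209.65
  [1→3]: (1177.6+1059.2)/2 × 2 = 2236.8
  [3→3.25]: (1059.2+1045.2)/2 × 0.25 = 263.05
  Sum = 3709.5 µg/L·hr
IV tail: 1045.2/0.053 = 19720.755; AUC_iv,0→∞ = 3709.5 + 19720.755 = 23430.255 µg/L·hr
Trapezoidal AUC_0→19 (intramuscular injection):
  [0→4]: (0.0+503.2)/2 × 4 = 1006.4
  [4→10]: (503.2+633.9)/2 × 6 = 3411.3
  [10→10.5]: (633.9+630.3)/2 × 0.5 = 316.05
  [10.5→11]: (630.3+625.6)/2 × 0.5 = 313.975
  [11→17]: (625.6+521.1)/2 × 6 = 3440.1
  [17→19]: (521.1+479.3)/2 × 2 = 1000.4
  Sum = 9488.225 µg/L·hr
intramuscular injection tail: 479.3/0.053 = 9043.396; AUC_ev,0→∞ = 9488.225 + 9043.396 = 18531.621 µg/L·hr
F = (AUC_ev/D_ev)/(AUC_iv/D_iv) = (18531.621/15)/(23430.255/10) = 1235.4414/2343.0255 = 0.5273

F = 0.527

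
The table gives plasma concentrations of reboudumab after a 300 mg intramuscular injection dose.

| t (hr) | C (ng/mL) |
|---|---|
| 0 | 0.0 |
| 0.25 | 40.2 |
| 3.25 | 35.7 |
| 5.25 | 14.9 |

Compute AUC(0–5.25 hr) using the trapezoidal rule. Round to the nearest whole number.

Trapezoidal AUC_0→5.25:
  [0→0.25]: (0.0+40.2)/2 × 0.25 = 5.025
  [0.25→3.25]: (40.2+35.7)/2 × 3 = 113.85
  [3.25→5.25]: (35.7+14.9)/2 × 2 = 50.6
  Sum = 169.475 ng/mL·hr

AUC = 169 ng/mL·hr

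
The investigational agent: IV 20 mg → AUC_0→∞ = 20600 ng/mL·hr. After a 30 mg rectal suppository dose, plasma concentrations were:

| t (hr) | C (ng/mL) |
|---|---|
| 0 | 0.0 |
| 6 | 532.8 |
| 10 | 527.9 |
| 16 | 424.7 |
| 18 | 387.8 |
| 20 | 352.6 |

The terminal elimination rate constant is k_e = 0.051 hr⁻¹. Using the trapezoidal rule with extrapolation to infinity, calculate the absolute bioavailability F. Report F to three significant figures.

Trapezoidal AUC_0→20 (rectal suppository):
  [0→6]: (0.0+532.8)/2 × 6 = 1598.4
  [6→10]: (532.8+527.9)/2 × 4 = 2121.4
  [10→16]: (527.9+424.7)/2 × 6 = 2857.8
  [16→18]: (424.7+387.8)/2 × 2 = 812.5
  [18→20]: (387.8+352.6)/2 × 2 = 740.4
  Sum = 8130.5 ng/mL·hr
Tail: C_last/k_e = 352.6/0.051 = 6913.725
AUC_0→∞ (rectal suppository) = 8130.5 + 6913.725 = 15044.225 ng/mL·hr
F = (AUC_ev/D_ev)/(AUC_iv/D_iv) = (15044.225/30)/(20600/20) = 501.474/1030 = 0.4869

F = 0.487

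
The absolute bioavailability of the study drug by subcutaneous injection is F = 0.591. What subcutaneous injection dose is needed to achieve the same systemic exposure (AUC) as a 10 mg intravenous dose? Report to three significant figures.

D_subcutaneous = 16.9 mg

For equal systemic exposure: F × D_ev = D_iv
D_ev = D_iv / F = 10 / 0.591 = 16.9205 mg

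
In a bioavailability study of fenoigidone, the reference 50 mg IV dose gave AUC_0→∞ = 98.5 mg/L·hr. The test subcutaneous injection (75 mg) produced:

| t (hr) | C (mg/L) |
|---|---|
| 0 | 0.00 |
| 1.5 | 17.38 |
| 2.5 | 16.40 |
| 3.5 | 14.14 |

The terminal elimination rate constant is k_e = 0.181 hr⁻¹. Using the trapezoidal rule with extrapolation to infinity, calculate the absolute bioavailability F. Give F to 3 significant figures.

Trapezoidal AUC_0→3.5 (subcutaneous injection):
  [0→1.5]: (0.00+17.38)/2 × 1.5 = 13.035
  [1.5→2.5]: (17.38+16.40)/2 × 1 = 16.89
  [2.5→3.5]: (16.40+14.14)/2 × 1 = 15.27
  Sum = 45.195 mg/L·hr
Tail: C_last/k_e = 14.14/0.181 = 78.122
AUC_0→∞ (subcutaneous injection) = 45.195 + 78.122 = 123.317 mg/L·hr
F = (AUC_ev/D_ev)/(AUC_iv/D_iv) = (123.317/75)/(98.5/50) = 1.64423/1.97 = 0.8346

F = 0.835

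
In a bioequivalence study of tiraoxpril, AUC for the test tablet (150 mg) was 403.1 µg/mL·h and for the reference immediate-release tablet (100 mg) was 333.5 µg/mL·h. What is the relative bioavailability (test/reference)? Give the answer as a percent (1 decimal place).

F_rel = (AUC_test/D_test) / (AUC_ref/D_ref)
      = (403.1/150) / (333.5/100)
      = 2.68733 / 3.335 = 0.8058 = 80.58%

F_rel = 80.6%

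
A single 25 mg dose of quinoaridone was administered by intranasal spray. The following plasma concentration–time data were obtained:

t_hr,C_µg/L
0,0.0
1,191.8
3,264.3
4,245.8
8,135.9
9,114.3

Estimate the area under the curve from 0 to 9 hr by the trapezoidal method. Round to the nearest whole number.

Trapezoidal AUC_0→9:
  [0→1]: (0.0+191.8)/2 × 1 = 95.9
  [1→3]: (191.8+264.3)/2 × 2 = 456.1
  [3→4]: (264.3+245.8)/2 × 1 = 255.05
  [4→8]: (245.8+135.9)/2 × 4 = 763.4
  [8→9]: (135.9+114.3)/2 × 1 = 125.1
  Sum = 1695.55 µg/L·hr

AUC = 1696 µg/L·hr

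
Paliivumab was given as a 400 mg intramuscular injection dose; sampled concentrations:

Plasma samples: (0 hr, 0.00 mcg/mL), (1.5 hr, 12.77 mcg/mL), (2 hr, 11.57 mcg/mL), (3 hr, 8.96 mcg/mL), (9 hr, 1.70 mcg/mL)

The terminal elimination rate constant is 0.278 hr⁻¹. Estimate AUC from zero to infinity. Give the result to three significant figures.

Trapezoidal AUC_0→9:
  [0→1.5]: (0.00+12.77)/2 × 1.5 = 9.5775
  [1.5→2]: (12.77+11.57)/2 × 0.5 = 6.085
  [2→3]: (11.57+8.96)/2 × 1 = 10.265
  [3→9]: (8.96+1.70)/2 × 6 = 31.98
  Sum = 57.9075 mcg/mL·hr
Extrapolated tail: C_last / k_e = 1.70 / 0.278 = 6.115
AUC_0→∞ = 57.9075 + 6.115 = 64.0225 mcg/mL·hr

AUC = 64.0 mcg/mL·hr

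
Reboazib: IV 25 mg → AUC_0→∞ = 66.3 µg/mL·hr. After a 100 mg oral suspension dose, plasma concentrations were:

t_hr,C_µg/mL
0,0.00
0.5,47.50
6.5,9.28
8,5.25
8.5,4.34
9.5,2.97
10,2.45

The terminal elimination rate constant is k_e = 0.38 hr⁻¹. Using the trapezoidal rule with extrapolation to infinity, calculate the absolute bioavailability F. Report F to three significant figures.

F = 0.780

Trapezoidal AUC_0→10 (oral suspension):
  [0→0.5]: (0.00+47.50)/2 × 0.5 = 11.875
  [0.5→6.5]: (47.50+9.28)/2 × 6 = 170.34
  [6.5→8]: (9.28+5.25)/2 × 1.5 = 10.8975
  [8→8.5]: (5.25+4.34)/2 × 0.5 = 2.3975
  [8.5→9.5]: (4.34+2.97)/2 × 1 = 3.655
  [9.5→10]: (2.97+2.45)/2 × 0.5 = 1.355
  Sum = 200.52 µg/mL·hr
Tail: C_last/k_e = 2.45/0.38 = 6.447
AUC_0→∞ (oral suspension) = 200.52 + 6.447 = 206.967 µg/mL·hr
F = (AUC_ev/D_ev)/(AUC_iv/D_iv) = (206.967/100)/(66.3/25) = 2.06967/2.652 = 0.7804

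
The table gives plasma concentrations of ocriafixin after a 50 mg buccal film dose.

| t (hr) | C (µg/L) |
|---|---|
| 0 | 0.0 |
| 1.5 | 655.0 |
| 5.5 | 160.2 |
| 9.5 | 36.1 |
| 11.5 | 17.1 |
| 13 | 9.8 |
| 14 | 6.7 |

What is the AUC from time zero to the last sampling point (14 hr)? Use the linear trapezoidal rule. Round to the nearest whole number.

AUC = 2596 µg/L·hr

Trapezoidal AUC_0→14:
  [0→1.5]: (0.0+655.0)/2 × 1.5 = 491.25
  [1.5→5.5]: (655.0+160.2)/2 × 4 = 1630.4
  [5.5→9.5]: (160.2+36.1)/2 × 4 = 392.6
  [9.5→11.5]: (36.1+17.1)/2 × 2 = 53.2
  [11.5→13]: (17.1+9.8)/2 × 1.5 = 20.175
  [13→14]: (9.8+6.7)/2 × 1 = 8.25
  Sum = 2595.875 µg/L·hr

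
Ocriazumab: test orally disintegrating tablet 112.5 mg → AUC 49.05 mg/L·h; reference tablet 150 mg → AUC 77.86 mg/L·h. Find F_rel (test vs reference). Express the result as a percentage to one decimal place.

F_rel = (AUC_test/D_test) / (AUC_ref/D_ref)
      = (49.05/112.5) / (77.86/150)
      = 0.436 / 0.519067 = 0.8400 = 84.00%

F_rel = 84.0%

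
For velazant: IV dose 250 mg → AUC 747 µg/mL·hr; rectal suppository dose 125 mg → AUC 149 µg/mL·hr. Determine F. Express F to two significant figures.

F = 0.40

F = (AUC_ev / D_ev) / (AUC_iv / D_iv)
  = (149/125) / (747/250)
  = 1.192 / 2.988 = 0.3989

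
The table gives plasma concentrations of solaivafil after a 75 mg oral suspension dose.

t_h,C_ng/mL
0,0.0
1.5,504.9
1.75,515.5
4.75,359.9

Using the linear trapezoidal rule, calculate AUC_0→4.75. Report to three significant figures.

AUC = 1820 ng/mL·h

Trapezoidal AUC_0→4.75:
  [0→1.5]: (0.0+504.9)/2 × 1.5 = 378.675
  [1.5→1.75]: (504.9+515.5)/2 × 0.25 = 127.55
  [1.75→4.75]: (515.5+359.9)/2 × 3 = 1313.1
  Sum = 1819.325 ng/mL·h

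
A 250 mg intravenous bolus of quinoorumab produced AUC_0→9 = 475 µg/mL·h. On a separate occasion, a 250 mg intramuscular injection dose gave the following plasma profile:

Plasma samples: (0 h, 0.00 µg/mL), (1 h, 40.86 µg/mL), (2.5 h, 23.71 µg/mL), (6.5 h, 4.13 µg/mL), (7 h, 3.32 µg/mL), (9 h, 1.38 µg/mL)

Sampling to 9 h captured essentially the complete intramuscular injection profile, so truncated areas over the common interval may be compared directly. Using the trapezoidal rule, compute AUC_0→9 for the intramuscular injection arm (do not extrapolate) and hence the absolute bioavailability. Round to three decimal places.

F = 0.276

Trapezoidal AUC_0→9 (intramuscular injection):
  [0→1]: (0.00+40.86)/2 × 1 = 20.43
  [1→2.5]: (40.86+23.71)/2 × 1.5 = 48.4275
  [2.5→6.5]: (23.71+4.13)/2 × 4 = 55.68
  [6.5→7]: (4.13+3.32)/2 × 0.5 = 1.8625
  [7→9]: (3.32+1.38)/2 × 2 = 4.7
  Sum = 131.1 µg/mL·h
F = (AUC_ev/D_ev)/(AUC_iv/D_iv) = (131.1/250)/(475/250) = 0.5244/1.9 = 0.2760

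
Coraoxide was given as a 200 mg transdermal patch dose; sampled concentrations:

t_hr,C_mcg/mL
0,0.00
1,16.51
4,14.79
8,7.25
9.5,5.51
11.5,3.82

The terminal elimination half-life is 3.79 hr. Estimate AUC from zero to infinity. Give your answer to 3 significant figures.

Trapezoidal AUC_0→11.5:
  [0→1]: (0.00+16.51)/2 × 1 = 8.255
  [1→4]: (16.51+14.79)/2 × 3 = 46.95
  [4→8]: (14.79+7.25)/2 × 4 = 44.08
  [8→9.5]: (7.25+5.51)/2 × 1.5 = 9.57
  [9.5→11.5]: (5.51+3.82)/2 × 2 = 9.33
  Sum = 118.185 mcg/mL·hr
k_e = ln2 / t½ = 0.693147 / 3.79 = 0.1829 hr^-1
Extrapolated tail: C_last / k_e = 3.82 / 0.1829 = 20.886
AUC_0→∞ = 118.185 + 20.886 = 139.071 mcg/mL·hr

AUC = 139 mcg/mL·hr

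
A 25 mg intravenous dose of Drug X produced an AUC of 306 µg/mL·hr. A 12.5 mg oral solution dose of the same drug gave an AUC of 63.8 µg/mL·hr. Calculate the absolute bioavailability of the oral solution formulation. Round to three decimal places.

F = (AUC_ev / D_ev) / (AUC_iv / D_iv)
  = (63.8/12.5) / (306/25)
  = 5.104 / 12.24 = 0.4170

F = 0.417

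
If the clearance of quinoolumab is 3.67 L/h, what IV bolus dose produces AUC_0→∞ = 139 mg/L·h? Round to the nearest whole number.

Dose_iv = CL × AUC_0→∞
     = 3.67 × 139 = 510.13 mg

Dose = 510 mg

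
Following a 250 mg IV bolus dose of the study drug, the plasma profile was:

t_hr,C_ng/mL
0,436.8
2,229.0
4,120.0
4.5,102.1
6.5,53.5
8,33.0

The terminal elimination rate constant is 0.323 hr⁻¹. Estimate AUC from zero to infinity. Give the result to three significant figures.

Trapezoidal AUC_0→8:
  [0→2]: (436.8+229.0)/2 × 2 = 665.8
  [2→4]: (229.0+120.0)/2 × 2 = 349.0
  [4→4.5]: (120.0+102.1)/2 × 0.5 = 55.525
  [4.5→6.5]: (102.1+53.5)/2 × 2 = 155.6
  [6.5→8]: (53.5+33.0)/2 × 1.5 = 64.875
  Sum = 1290.8 ng/mL·hr
Extrapolated tail: C_last / k_e = 33.0 / 0.323 = 102.167
AUC_0→∞ = 1290.8 + 102.167 = 1392.967 ng/mL·hr

AUC = 1390 ng/mL·hr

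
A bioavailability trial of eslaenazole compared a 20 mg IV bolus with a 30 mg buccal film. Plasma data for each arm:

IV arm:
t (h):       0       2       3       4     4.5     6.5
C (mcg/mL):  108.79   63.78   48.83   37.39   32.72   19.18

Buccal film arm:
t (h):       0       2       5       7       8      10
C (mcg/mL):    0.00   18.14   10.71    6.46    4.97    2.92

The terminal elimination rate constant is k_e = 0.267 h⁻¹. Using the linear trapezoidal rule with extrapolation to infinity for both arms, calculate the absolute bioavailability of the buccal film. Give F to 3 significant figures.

Trapezoidal AUC_0→6.5 (IV):
  [0→2]: (108.79+63.78)/2 × 2 = 172.57
  [2→3]: (63.78+48.83)/2 × 1 = 56.305
  [3→4]: (48.83+37.39)/2 × 1 = 43.11
  [4→4.5]: (37.39+32.72)/2 × 0.5 = 17.5275
  [4.5→6.5]: (32.72+19.18)/2 × 2 = 51.9
  Sum = 341.4125 mcg/mL·h
IV tail: 19.18/0.267 = 71.835; AUC_iv,0→∞ = 341.4125 + 71.835 = 413.2475 mcg/mL·h
Trapezoidal AUC_0→10 (buccal film):
  [0→2]: (0.00+18.14)/2 × 2 = 18.14
  [2→5]: (18.14+10.71)/2 × 3 = 43.275
  [5→7]: (10.71+6.46)/2 × 2 = 17.17
  [7→8]: (6.46+4.97)/2 × 1 = 5.715
  [8→10]: (4.97+2.92)/2 × 2 = 7.89
  Sum = 92.19 mcg/mL·h
buccal film tail: 2.92/0.267 = 10.936; AUC_ev,0→∞ = 92.19 + 10.936 = 103.126 mcg/mL·h
F = (AUC_ev/D_ev)/(AUC_iv/D_iv) = (103.126/30)/(413.2475/20) = 3.43753/20.662375 = 0.1664

F = 0.166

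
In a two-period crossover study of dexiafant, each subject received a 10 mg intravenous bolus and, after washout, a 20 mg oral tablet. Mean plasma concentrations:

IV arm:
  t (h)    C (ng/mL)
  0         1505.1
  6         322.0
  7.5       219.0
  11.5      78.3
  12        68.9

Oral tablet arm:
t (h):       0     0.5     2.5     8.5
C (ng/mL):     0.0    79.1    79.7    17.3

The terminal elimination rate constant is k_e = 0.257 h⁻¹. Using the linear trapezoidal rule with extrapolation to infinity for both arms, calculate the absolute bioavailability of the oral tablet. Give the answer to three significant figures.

Trapezoidal AUC_0→12 (IV):
  [0→6]: (1505.1+322.0)/2 × 6 = 5481.3
  [6→7.5]: (322.0+219.0)/2 × 1.5 = 405.75
  [7.5→11.5]: (219.0+78.3)/2 × 4 = 594.6
  [11.5→12]: (78.3+68.9)/2 × 0.5 = 36.8
  Sum = 6518.45 ng/mL·h
IV tail: 68.9/0.257 = 268.093; AUC_iv,0→∞ = 6518.45 + 268.093 = 6786.543 ng/mL·h
Trapezoidal AUC_0→8.5 (oral tablet):
  [0→0.5]: (0.0+79.1)/2 × 0.5 = 19.775
  [0.5→2.5]: (79.1+79.7)/2 × 2 = 158.8
  [2.5→8.5]: (79.7+17.3)/2 × 6 = 291.0
  Sum = 469.575 ng/mL·h
oral tablet tail: 17.3/0.257 = 67.315; AUC_ev,0→∞ = 469.575 + 67.315 = 536.89 ng/mL·h
F = (AUC_ev/D_ev)/(AUC_iv/D_iv) = (536.89/20)/(6786.543/10) = 26.8445/678.6543 = 0.0396

F = 0.0396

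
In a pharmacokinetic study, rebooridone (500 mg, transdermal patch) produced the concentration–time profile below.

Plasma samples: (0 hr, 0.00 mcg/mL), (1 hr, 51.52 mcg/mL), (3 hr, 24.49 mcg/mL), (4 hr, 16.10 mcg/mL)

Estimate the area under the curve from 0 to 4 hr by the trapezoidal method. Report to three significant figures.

Trapezoidal AUC_0→4:
  [0→1]: (0.00+51.52)/2 × 1 = 25.76
  [1→3]: (51.52+24.49)/2 × 2 = 76.01
  [3→4]: (24.49+16.10)/2 × 1 = 20.295
  Sum = 122.065 mcg/mL·hr

AUC = 122 mcg/mL·hr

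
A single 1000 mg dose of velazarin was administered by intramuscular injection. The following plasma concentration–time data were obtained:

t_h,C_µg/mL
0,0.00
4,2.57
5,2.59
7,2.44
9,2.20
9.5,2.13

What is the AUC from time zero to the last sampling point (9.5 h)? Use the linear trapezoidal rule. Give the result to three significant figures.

AUC = 18.5 µg/mL·h

Trapezoidal AUC_0→9.5:
  [0→4]: (0.00+2.57)/2 × 4 = 5.14
  [4→5]: (2.57+2.59)/2 × 1 = 2.58
  [5→7]: (2.59+2.44)/2 × 2 = 5.03
  [7→9]: (2.44+2.20)/2 × 2 = 4.64
  [9→9.5]: (2.20+2.13)/2 × 0.5 = 1.0825
  Sum = 18.4725 µg/mL·h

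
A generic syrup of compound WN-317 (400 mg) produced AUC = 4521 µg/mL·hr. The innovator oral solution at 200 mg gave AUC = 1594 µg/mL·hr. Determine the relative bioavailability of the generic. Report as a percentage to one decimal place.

F_rel = (AUC_test/D_test) / (AUC_ref/D_ref)
      = (4521/400) / (1594/200)
      = 11.3025 / 7.97 = 1.4181 = 141.81%

F_rel = 141.8%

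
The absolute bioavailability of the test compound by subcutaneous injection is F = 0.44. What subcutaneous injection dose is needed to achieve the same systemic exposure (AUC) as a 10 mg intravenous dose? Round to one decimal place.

For equal systemic exposure: F × D_ev = D_iv
D_ev = D_iv / F = 10 / 0.44 = 22.7273 mg

D_subcutaneous = 22.7 mg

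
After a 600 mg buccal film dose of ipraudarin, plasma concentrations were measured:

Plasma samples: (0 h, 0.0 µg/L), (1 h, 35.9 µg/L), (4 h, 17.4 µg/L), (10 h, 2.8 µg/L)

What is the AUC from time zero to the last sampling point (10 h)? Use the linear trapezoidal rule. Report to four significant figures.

AUC = 158.5 µg/L·h

Trapezoidal AUC_0→10:
  [0→1]: (0.0+35.9)/2 × 1 = 17.95
  [1→4]: (35.9+17.4)/2 × 3 = 79.95
  [4→10]: (17.4+2.8)/2 × 6 = 60.6
  Sum = 158.5 µg/L·h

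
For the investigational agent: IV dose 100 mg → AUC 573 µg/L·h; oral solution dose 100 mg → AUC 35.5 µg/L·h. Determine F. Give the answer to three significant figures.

F = 0.0620

F = (AUC_ev / D_ev) / (AUC_iv / D_iv)
  = (35.5/100) / (573/100)
  = 0.355 / 5.73 = 0.0620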